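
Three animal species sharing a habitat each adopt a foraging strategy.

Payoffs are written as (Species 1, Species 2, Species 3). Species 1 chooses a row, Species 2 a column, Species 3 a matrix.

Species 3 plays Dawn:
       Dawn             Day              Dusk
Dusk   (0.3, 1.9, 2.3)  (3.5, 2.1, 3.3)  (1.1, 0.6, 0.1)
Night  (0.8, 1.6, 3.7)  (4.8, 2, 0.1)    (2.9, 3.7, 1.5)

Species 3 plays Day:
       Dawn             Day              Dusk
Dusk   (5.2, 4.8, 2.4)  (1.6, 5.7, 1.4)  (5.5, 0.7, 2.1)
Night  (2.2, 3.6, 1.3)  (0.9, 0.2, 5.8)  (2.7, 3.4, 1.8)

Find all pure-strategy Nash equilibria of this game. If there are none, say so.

For each player, find the best response to each opponent profile; mutual best responses are the pure NE.
Species 1 against (Dawn, Dawn): payoffs 0.3, 0.8 → best response Night.
Species 1 against (Dawn, Day): payoffs 5.2, 2.2 → best response Dusk.
Species 1 against (Day, Dawn): payoffs 3.5, 4.8 → best response Night.
Species 1 against (Day, Day): payoffs 1.6, 0.9 → best response Dusk.
Species 1 against (Dusk, Dawn): payoffs 1.1, 2.9 → best response Night.
Species 1 against (Dusk, Day): payoffs 5.5, 2.7 → best response Dusk.
Species 2 against (Dusk, Dawn): payoffs 1.9, 2.1, 0.6 → best response Day.
Species 2 against (Dusk, Day): payoffs 4.8, 5.7, 0.7 → best response Day.
Species 2 against (Night, Dawn): payoffs 1.6, 2, 3.7 → best response Dusk.
Species 2 against (Night, Day): payoffs 3.6, 0.2, 3.4 → best response Dawn.
Species 3 against (Dusk, Dawn): payoffs 2.3, 2.4 → best response Day.
Species 3 against (Dusk, Day): payoffs 3.3, 1.4 → best response Dawn.
Species 3 against (Dusk, Dusk): payoffs 0.1, 2.1 → best response Day.
Species 3 against (Night, Dawn): payoffs 3.7, 1.3 → best response Dawn.
Species 3 against (Night, Day): payoffs 0.1, 5.8 → best response Day.
Species 3 against (Night, Dusk): payoffs 1.5, 1.8 → best response Day.
No profile is a mutual best response for all players.

none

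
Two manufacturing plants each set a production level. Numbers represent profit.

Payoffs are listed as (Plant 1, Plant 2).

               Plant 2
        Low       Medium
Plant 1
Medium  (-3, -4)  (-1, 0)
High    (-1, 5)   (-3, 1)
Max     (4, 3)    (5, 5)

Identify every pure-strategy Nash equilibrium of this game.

Check each profile: it is a Nash equilibrium iff no player can strictly gain by switching unilaterally.
(Medium, Low): Plant 1 can switch to High (-3 → -1). Not NE.
(Medium, Medium): Plant 1 can switch to Max (-1 → 5). Not NE.
(High, Low): Plant 1 can switch to Max (-1 → 4). Not NE.
(High, Medium): Plant 1 can switch to Medium (-3 → -1). Not NE.
(Max, Low): Plant 2 can switch to Medium (3 → 5). Not NE.
(Max, Medium): Plant 1 gets 5, best alternative -1; Plant 2 gets 5, best alternative 3. No profitable deviation — NE.

Pure NE: (Max, Medium)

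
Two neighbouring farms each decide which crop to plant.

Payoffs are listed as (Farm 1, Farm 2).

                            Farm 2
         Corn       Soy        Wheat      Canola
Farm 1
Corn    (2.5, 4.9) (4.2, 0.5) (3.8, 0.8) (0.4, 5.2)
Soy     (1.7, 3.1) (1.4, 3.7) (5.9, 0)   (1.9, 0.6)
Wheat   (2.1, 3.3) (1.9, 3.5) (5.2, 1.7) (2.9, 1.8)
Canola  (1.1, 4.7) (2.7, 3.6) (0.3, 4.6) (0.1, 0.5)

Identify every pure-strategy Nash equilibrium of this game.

For each player, find the best response to each opponent profile; mutual best responses are the pure NE.
Farm 1 against Corn: payoffs 2.5, 1.7, 2.1, 1.1 → best response Corn.
Farm 1 against Soy: payoffs 4.2, 1.4, 1.9, 2.7 → best response Corn.
Farm 1 against Wheat: payoffs 3.8, 5.9, 5.2, 0.3 → best response Soy.
Farm 1 against Canola: payoffs 0.4, 1.9, 2.9, 0.1 → best response Wheat.
Farm 2 against Corn: payoffs 4.9, 0.5, 0.8, 5.2 → best response Canola.
Farm 2 against Soy: payoffs 3.1, 3.7, 0, 0.6 → best response Soy.
Farm 2 against Wheat: payoffs 3.3, 3.5, 1.7, 1.8 → best response Soy.
Farm 2 against Canola: payoffs 4.7, 3.6, 4.6, 0.5 → best response Corn.
No profile is a mutual best response for all players.

No pure-strategy Nash equilibrium.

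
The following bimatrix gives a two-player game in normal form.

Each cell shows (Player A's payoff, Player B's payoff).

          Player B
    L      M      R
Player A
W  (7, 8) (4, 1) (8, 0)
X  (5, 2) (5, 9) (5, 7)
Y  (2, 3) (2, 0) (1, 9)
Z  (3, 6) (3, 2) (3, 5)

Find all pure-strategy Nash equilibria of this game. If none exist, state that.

The pure Nash equilibria are (W, L) and (X, M).

For each strategy profile, look for a profitable unilateral deviation.
(W, L): Player A gets 7, best alternative 5; Player B gets 8, best alternative 1. No profitable deviation — NE.
(W, M): Player A can switch to X (4 → 5). Not NE.
(W, R): Player B can switch to L (0 → 8). Not NE.
(X, L): Player A can switch to W (5 → 7). Not NE.
(X, M): Player A gets 5, best alternative 4; Player B gets 9, best alternative 7. No profitable deviation — NE.
(X, R): Player A can switch to W (5 → 8). Not NE.
(Y, L): Player A can switch to W (2 → 7). Not NE.
(Y, M): Player A can switch to W (2 → 4). Not NE.
(Y, R): Player A can switch to W (1 → 8). Not NE.
(Z, L): Player A can switch to W (3 → 7). Not NE.
(Z, M): Player A can switch to W (3 → 4). Not NE.
(Z, R): Player A can switch to W (3 → 8). Not NE.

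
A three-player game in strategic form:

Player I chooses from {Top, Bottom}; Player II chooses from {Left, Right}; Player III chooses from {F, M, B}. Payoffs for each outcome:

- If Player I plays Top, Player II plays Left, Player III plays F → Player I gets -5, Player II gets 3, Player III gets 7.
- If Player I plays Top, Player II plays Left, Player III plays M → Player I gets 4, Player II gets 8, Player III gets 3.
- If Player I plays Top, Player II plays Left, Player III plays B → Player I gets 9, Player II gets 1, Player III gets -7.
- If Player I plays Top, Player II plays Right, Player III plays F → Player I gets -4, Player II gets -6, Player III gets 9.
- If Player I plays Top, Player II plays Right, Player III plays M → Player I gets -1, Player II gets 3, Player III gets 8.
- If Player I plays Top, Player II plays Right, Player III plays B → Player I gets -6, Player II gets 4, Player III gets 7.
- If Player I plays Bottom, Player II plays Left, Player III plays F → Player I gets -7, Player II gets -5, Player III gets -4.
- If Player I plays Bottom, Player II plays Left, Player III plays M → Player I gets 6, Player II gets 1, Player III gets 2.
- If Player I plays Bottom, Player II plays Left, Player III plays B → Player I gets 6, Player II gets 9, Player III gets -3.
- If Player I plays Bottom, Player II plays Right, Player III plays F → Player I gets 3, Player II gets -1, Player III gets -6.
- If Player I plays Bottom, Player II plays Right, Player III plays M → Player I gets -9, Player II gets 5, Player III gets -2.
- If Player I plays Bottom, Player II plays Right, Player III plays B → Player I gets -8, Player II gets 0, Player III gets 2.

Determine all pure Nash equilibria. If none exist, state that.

Player I against (Left, F): payoffs -5, -7 → best response Top.
Player I against (Left, M): payoffs 4, 6 → best response Bottom.
Player I against (Left, B): payoffs 9, 6 → best response Top.
Player I against (Right, F): payoffs -4, 3 → best response Bottom.
Player I against (Right, M): payoffs -1, -9 → best response Top.
Player I against (Right, B): payoffs -6, -8 → best response Top.
Player II against (Top, F): payoffs 3, -6 → best response Left.
Player II against (Top, M): payoffs 8, 3 → best response Left.
Player II against (Top, B): payoffs 1, 4 → best response Right.
Player II against (Bottom, F): payoffs -5, -1 → best response Right.
Player II against (Bottom, M): payoffs 1, 5 → best response Right.
Player II against (Bottom, B): payoffs 9, 0 → best response Left.
Player III against (Top, Left): payoffs 7, 3, -7 → best response F.
Player III against (Top, Right): payoffs 9, 8, 7 → best response F.
Player III against (Bottom, Left): payoffs -4, 2, -3 → best response M.
Player III against (Bottom, Right): payoffs -6, -2, 2 → best response B.
Mutual best responses: (Top, Left, F).

(Top, Left, F)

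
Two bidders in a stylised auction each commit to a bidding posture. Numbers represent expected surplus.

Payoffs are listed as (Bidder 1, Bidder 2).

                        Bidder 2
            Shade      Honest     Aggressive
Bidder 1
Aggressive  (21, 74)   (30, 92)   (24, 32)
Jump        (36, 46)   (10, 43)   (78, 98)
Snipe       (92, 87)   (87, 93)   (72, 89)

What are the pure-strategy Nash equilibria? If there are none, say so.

For each player, find the best response to each opponent profile; mutual best responses are the pure NE.
Bidder 1 against Shade: payoffs 21, 36, 92 → best response Snipe.
Bidder 1 against Honest: payoffs 30, 10, 87 → best response Snipe.
Bidder 1 against Aggressive: payoffs 24, 78, 72 → best response Jump.
Bidder 2 against Aggressive: payoffs 74, 92, 32 → best response Honest.
Bidder 2 against Jump: payoffs 46, 43, 98 → best response Aggressive.
Bidder 2 against Snipe: payoffs 87, 93, 89 → best response Honest.
Mutual best responses: (Jump, Aggressive); (Snipe, Honest).

(Jump, Aggressive), (Snipe, Honest)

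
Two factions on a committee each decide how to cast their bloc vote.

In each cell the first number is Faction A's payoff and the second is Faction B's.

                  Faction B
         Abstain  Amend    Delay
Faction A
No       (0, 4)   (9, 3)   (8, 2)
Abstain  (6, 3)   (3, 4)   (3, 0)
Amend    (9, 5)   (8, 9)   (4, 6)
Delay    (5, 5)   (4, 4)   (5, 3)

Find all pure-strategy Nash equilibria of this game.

This game has no pure Nash equilibrium.

Faction A against Abstain: payoffs 0, 6, 9, 5 → best response Amend.
Faction A against Amend: payoffs 9, 3, 8, 4 → best response No.
Faction A against Delay: payoffs 8, 3, 4, 5 → best response No.
Faction B against No: payoffs 4, 3, 2 → best response Abstain.
Faction B against Abstain: payoffs 3, 4, 0 → best response Amend.
Faction B against Amend: payoffs 5, 9, 6 → best response Amend.
Faction B against Delay: payoffs 5, 4, 3 → best response Abstain.
No profile is a mutual best response for all players.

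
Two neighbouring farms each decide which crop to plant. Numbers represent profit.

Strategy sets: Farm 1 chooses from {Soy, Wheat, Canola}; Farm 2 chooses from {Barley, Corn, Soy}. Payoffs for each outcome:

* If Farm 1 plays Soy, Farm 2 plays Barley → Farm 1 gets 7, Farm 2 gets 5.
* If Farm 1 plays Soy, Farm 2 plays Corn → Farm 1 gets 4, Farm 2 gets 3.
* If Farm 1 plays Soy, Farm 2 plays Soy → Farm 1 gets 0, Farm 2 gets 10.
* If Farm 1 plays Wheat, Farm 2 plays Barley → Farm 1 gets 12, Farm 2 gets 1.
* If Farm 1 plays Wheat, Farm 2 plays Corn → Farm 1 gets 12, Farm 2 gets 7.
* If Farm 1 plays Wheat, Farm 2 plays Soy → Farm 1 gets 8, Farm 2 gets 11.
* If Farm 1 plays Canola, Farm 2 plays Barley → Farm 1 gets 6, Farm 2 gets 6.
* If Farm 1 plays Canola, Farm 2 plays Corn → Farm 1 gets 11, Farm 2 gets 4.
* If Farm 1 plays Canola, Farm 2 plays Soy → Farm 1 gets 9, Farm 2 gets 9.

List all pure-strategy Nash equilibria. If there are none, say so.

Farm 1 against Barley: payoffs 7, 12, 6 → best response Wheat.
Farm 1 against Corn: payoffs 4, 12, 11 → best response Wheat.
Farm 1 against Soy: payoffs 0, 8, 9 → best response Canola.
Farm 2 against Soy: payoffs 5, 3, 10 → best response Soy.
Farm 2 against Wheat: payoffs 1, 7, 11 → best response Soy.
Farm 2 against Canola: payoffs 6, 4, 9 → best response Soy.
Mutual best responses: (Canola, Soy).

Pure NE: (Canola, Soy)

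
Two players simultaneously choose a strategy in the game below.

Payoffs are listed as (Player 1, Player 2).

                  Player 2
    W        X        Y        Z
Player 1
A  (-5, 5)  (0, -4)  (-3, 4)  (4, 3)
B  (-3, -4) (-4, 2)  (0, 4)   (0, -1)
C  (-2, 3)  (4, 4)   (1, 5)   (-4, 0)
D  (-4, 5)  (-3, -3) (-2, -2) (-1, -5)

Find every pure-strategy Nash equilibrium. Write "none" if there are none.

The unique pure-strategy Nash equilibrium is (C, Y).

Player 1 against W: payoffs -5, -3, -2, -4 → best response C.
Player 1 against X: payoffs 0, -4, 4, -3 → best response C.
Player 1 against Y: payoffs -3, 0, 1, -2 → best response C.
Player 1 against Z: payoffs 4, 0, -4, -1 → best response A.
Player 2 against A: payoffs 5, -4, 4, 3 → best response W.
Player 2 against B: payoffs -4, 2, 4, -1 → best response Y.
Player 2 against C: payoffs 3, 4, 5, 0 → best response Y.
Player 2 against D: payoffs 5, -3, -2, -5 → best response W.
Mutual best responses: (C, Y).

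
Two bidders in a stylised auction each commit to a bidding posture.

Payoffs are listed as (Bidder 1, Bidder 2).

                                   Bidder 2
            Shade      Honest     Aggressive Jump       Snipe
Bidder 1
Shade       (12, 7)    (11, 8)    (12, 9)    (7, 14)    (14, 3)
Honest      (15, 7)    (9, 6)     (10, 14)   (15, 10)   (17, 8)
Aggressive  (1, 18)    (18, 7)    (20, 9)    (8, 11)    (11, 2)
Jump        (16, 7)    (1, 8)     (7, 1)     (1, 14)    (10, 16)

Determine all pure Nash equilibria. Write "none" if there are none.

There is no pure-strategy Nash equilibrium.

(Shade, Shade): Bidder 1 can switch to Honest (12 → 15). Not NE.
(Shade, Honest): Bidder 1 can switch to Aggressive (11 → 18). Not NE.
(Shade, Aggressive): Bidder 1 can switch to Aggressive (12 → 20). Not NE.
(Shade, Jump): Bidder 1 can switch to Honest (7 → 15). Not NE.
(Shade, Snipe): Bidder 1 can switch to Honest (14 → 17). Not NE.
(Honest, Shade): Bidder 1 can switch to Jump (15 → 16). Not NE.
(The remaining 14 profiles each have a profitable deviation by the same check.)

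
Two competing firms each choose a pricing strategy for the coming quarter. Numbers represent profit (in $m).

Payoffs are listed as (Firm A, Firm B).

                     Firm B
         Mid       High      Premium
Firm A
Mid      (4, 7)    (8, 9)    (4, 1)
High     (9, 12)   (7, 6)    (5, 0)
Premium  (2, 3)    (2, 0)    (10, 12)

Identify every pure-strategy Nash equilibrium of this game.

(Mid, High); (High, Mid); (Premium, Premium)

(Mid, Mid): Firm A can switch to High (4 → 9). Not NE.
(Mid, High): Firm A gets 8, best alternative 7; Firm B gets 9, best alternative 7. No profitable deviation — NE.
(Mid, Premium): Firm A can switch to High (4 → 5). Not NE.
(High, Mid): Firm A gets 9, best alternative 4; Firm B gets 12, best alternative 6. No profitable deviation — NE.
(High, High): Firm A can switch to Mid (7 → 8). Not NE.
(High, Premium): Firm A can switch to Premium (5 → 10). Not NE.
(Premium, Mid): Firm A can switch to Mid (2 → 4). Not NE.
(Premium, High): Firm A can switch to Mid (2 → 8). Not NE.
(Premium, Premium): Firm A gets 10, best alternative 5; Firm B gets 12, best alternative 3. No profitable deviation — NE.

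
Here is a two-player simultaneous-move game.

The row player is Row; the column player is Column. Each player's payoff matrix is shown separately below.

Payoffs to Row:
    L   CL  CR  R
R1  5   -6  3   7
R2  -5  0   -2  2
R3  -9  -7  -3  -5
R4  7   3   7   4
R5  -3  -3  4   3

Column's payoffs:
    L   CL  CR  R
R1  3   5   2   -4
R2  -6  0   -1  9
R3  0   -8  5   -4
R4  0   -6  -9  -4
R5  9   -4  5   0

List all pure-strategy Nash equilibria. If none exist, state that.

The unique pure-strategy Nash equilibrium is (R4, L).

Mark each player's best response to every combination of opponents' strategies; a profile where every player is best-responding is a pure Nash equilibrium.
Row against L: payoffs 5, -5, -9, 7, -3 → best response R4.
Row against CL: payoffs -6, 0, -7, 3, -3 → best response R4.
Row against CR: payoffs 3, -2, -3, 7, 4 → best response R4.
Row against R: payoffs 7, 2, -5, 4, 3 → best response R1.
Column against R1: payoffs 3, 5, 2, -4 → best response CL.
Column against R2: payoffs -6, 0, -1, 9 → best response R.
Column against R3: payoffs 0, -8, 5, -4 → best response CR.
Column against R4: payoffs 0, -6, -9, -4 → best response L.
Column against R5: payoffs 9, -4, 5, 0 → best response L.
Mutual best responses: (R4, L).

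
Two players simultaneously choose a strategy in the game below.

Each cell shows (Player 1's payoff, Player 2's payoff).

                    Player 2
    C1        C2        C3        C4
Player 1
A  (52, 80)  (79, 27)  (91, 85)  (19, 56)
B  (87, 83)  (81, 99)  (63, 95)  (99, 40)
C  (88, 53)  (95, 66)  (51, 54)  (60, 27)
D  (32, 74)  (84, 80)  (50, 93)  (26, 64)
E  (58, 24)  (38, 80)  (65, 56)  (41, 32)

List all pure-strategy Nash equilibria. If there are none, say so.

Mark each player's best response to every combination of opponents' strategies; a profile where every player is best-responding is a pure Nash equilibrium.
Player 1 against C1: payoffs 52, 87, 88, 32, 58 → best response C.
Player 1 against C2: payoffs 79, 81, 95, 84, 38 → best response C.
Player 1 against C3: payoffs 91, 63, 51, 50, 65 → best response A.
Player 1 against C4: payoffs 19, 99, 60, 26, 41 → best response B.
Player 2 against A: payoffs 80, 27, 85, 56 → best response C3.
Player 2 against B: payoffs 83, 99, 95, 40 → best response C2.
Player 2 against C: payoffs 53, 66, 54, 27 → best response C2.
Player 2 against D: payoffs 74, 80, 93, 64 → best response C3.
Player 2 against E: payoffs 24, 80, 56, 32 → best response C2.
Mutual best responses: (A, C3); (C, C2).

The pure Nash equilibria are (A, C3) and (C, C2).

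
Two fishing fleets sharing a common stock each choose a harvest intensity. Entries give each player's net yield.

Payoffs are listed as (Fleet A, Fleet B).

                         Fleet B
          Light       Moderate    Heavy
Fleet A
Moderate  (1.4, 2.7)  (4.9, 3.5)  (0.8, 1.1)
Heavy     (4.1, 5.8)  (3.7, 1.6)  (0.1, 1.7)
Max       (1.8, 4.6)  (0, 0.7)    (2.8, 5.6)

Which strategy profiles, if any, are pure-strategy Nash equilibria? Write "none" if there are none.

(Moderate, Moderate), (Heavy, Light), (Max, Heavy)

(Moderate, Light): Fleet A can switch to Heavy (1.4 → 4.1). Not NE.
(Moderate, Moderate): Fleet A gets 4.9, best alternative 3.7; Fleet B gets 3.5, best alternative 2.7. No profitable deviation — NE.
(Moderate, Heavy): Fleet A can switch to Max (0.8 → 2.8). Not NE.
(Heavy, Light): Fleet A gets 4.1, best alternative 1.8; Fleet B gets 5.8, best alternative 1.7. No profitable deviation — NE.
(Heavy, Moderate): Fleet A can switch to Moderate (3.7 → 4.9). Not NE.
(Heavy, Heavy): Fleet A can switch to Moderate (0.1 → 0.8). Not NE.
(Max, Light): Fleet A can switch to Heavy (1.8 → 4.1). Not NE.
(Max, Moderate): Fleet A can switch to Moderate (0 → 4.9). Not NE.
(Max, Heavy): Fleet A gets 2.8, best alternative 0.8; Fleet B gets 5.6, best alternative 4.6. No profitable deviation — NE.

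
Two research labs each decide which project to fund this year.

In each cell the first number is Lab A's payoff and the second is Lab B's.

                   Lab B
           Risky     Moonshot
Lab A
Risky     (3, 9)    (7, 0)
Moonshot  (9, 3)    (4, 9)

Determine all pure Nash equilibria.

Lab A against Risky: payoffs 3, 9 → best response Moonshot.
Lab A against Moonshot: payoffs 7, 4 → best response Risky.
Lab B against Risky: payoffs 9, 0 → best response Risky.
Lab B against Moonshot: payoffs 3, 9 → best response Moonshot.
No profile is a mutual best response for all players.

No pure-strategy Nash equilibrium.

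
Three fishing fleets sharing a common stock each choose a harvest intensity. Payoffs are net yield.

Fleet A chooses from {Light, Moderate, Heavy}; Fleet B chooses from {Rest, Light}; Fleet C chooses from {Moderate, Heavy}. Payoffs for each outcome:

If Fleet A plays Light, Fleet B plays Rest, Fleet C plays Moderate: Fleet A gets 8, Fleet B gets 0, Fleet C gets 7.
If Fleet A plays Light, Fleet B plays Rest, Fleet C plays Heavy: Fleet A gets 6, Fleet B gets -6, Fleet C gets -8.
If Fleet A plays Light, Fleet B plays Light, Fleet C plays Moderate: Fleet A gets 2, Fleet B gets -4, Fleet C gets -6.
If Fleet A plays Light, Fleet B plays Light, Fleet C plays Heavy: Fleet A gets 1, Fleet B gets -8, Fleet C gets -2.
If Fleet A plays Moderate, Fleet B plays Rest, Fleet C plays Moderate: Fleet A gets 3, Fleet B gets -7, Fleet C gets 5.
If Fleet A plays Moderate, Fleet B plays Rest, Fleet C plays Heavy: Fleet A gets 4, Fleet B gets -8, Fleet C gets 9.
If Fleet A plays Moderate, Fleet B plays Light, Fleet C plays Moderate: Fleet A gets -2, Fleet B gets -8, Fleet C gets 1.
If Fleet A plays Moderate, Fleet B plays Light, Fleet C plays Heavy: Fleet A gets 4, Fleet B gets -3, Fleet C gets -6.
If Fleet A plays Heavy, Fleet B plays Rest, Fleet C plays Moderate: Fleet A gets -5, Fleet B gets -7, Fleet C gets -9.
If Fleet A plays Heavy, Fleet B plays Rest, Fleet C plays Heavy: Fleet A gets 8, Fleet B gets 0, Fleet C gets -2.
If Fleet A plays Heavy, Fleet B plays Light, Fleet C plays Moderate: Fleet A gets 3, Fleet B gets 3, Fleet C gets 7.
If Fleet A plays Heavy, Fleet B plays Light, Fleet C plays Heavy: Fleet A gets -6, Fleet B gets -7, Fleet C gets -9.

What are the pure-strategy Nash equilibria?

Pure-strategy Nash equilibria: (Light, Rest, Moderate) and (Heavy, Rest, Heavy) and (Heavy, Light, Moderate)

Fleet A against (Rest, Moderate): payoffs 8, 3, -5 → best response Light.
Fleet A against (Rest, Heavy): payoffs 6, 4, 8 → best response Heavy.
Fleet A against (Light, Moderate): payoffs 2, -2, 3 → best response Heavy.
Fleet A against (Light, Heavy): payoffs 1, 4, -6 → best response Moderate.
Fleet B against (Light, Moderate): payoffs 0, -4 → best response Rest.
Fleet B against (Light, Heavy): payoffs -6, -8 → best response Rest.
Fleet B against (Moderate, Moderate): payoffs -7, -8 → best response Rest.
Fleet B against (Moderate, Heavy): payoffs -8, -3 → best response Light.
Fleet B against (Heavy, Moderate): payoffs -7, 3 → best response Light.
Fleet B against (Heavy, Heavy): payoffs 0, -7 → best response Rest.
Fleet C against (Light, Rest): payoffs 7, -8 → best response Moderate.
Fleet C against (Light, Light): payoffs -6, -2 → best response Heavy.
Fleet C against (Moderate, Rest): payoffs 5, 9 → best response Heavy.
Fleet C against (Moderate, Light): payoffs 1, -6 → best response Moderate.
Fleet C against (Heavy, Rest): payoffs -9, -2 → best response Heavy.
Fleet C against (Heavy, Light): payoffs 7, -9 → best response Moderate.
Mutual best responses: (Light, Rest, Moderate); (Heavy, Rest, Heavy); (Heavy, Light, Moderate).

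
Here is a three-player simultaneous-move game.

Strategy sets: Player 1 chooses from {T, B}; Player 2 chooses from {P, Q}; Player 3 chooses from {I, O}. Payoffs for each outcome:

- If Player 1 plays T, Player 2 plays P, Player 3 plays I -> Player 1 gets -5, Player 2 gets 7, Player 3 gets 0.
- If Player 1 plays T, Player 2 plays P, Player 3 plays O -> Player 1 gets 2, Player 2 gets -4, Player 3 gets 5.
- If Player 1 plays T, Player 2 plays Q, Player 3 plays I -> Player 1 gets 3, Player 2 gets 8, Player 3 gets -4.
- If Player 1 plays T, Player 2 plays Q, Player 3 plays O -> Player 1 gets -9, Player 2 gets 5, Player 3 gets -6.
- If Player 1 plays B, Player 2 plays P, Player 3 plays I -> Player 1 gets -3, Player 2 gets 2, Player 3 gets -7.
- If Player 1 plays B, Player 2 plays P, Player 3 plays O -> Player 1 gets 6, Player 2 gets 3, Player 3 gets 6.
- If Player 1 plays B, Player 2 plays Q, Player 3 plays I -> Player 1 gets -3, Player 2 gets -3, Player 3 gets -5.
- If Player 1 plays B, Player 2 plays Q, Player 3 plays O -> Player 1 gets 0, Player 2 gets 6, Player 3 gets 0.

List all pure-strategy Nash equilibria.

Player 1 against (P, I): payoffs -5, -3 → best response B.
Player 1 against (P, O): payoffs 2, 6 → best response B.
Player 1 against (Q, I): payoffs 3, -3 → best response T.
Player 1 against (Q, O): payoffs -9, 0 → best response B.
Player 2 against (T, I): payoffs 7, 8 → best response Q.
Player 2 against (T, O): payoffs -4, 5 → best response Q.
Player 2 against (B, I): payoffs 2, -3 → best response P.
Player 2 against (B, O): payoffs 3, 6 → best response Q.
Player 3 against (T, P): payoffs 0, 5 → best response O.
Player 3 against (T, Q): payoffs -4, -6 → best response I.
Player 3 against (B, P): payoffs -7, 6 → best response O.
Player 3 against (B, Q): payoffs -5, 0 → best response O.
Mutual best responses: (T, Q, I); (B, Q, O).

(T, Q, I), (B, Q, O)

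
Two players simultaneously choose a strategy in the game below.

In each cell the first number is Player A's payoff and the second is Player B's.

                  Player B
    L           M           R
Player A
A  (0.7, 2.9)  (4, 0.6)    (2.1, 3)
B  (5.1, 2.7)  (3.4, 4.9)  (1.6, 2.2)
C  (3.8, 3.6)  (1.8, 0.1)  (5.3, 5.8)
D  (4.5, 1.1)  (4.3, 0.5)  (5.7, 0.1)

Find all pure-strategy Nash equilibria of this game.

This game has no pure Nash equilibrium.

Mark each player's best response to every combination of opponents' strategies; a profile where every player is best-responding is a pure Nash equilibrium.
Player A against L: payoffs 0.7, 5.1, 3.8, 4.5 → best response B.
Player A against M: payoffs 4, 3.4, 1.8, 4.3 → best response D.
Player A against R: payoffs 2.1, 1.6, 5.3, 5.7 → best response D.
Player B against A: payoffs 2.9, 0.6, 3 → best response R.
Player B against B: payoffs 2.7, 4.9, 2.2 → best response M.
Player B against C: payoffs 3.6, 0.1, 5.8 → best response R.
Player B against D: payoffs 1.1, 0.5, 0.1 → best response L.
No profile is a mutual best response for all players.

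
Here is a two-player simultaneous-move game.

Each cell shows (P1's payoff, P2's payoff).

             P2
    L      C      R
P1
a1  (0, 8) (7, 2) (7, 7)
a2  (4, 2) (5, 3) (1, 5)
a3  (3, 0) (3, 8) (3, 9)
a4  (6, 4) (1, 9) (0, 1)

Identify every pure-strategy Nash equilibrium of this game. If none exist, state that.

P1 against L: payoffs 0, 4, 3, 6 → best response a4.
P1 against C: payoffs 7, 5, 3, 1 → best response a1.
P1 against R: payoffs 7, 1, 3, 0 → best response a1.
P2 against a1: payoffs 8, 2, 7 → best response L.
P2 against a2: payoffs 2, 3, 5 → best response R.
P2 against a3: payoffs 0, 8, 9 → best response R.
P2 against a4: payoffs 4, 9, 1 → best response C.
No profile is a mutual best response for all players.

There is no pure-strategy Nash equilibrium.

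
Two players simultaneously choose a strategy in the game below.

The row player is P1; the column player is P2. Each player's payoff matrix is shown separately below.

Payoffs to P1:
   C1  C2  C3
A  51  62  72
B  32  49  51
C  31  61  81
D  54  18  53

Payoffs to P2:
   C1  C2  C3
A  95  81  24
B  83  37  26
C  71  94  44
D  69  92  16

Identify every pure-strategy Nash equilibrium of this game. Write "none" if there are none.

For each strategy profile, look for a profitable unilateral deviation.
(A, C1): P1 can switch to D (51 → 54). Not NE.
(A, C2): P2 can switch to C1 (81 → 95). Not NE.
(A, C3): P1 can switch to C (72 → 81). Not NE.
(B, C1): P1 can switch to A (32 → 51). Not NE.
(B, C2): P1 can switch to A (49 → 62). Not NE.
(B, C3): P1 can switch to A (51 → 72). Not NE.
(The remaining 6 profiles each have a profitable deviation by the same check.)

none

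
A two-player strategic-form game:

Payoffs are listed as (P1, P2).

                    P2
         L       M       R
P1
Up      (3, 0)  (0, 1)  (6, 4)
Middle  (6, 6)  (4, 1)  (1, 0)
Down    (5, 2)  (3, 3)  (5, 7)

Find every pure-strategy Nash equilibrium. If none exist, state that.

For each player, find the best response to each opponent profile; mutual best responses are the pure NE.
P1 against L: payoffs 3, 6, 5 → best response Middle.
P1 against M: payoffs 0, 4, 3 → best response Middle.
P1 against R: payoffs 6, 1, 5 → best response Up.
P2 against Up: payoffs 0, 1, 4 → best response R.
P2 against Middle: payoffs 6, 1, 0 → best response L.
P2 against Down: payoffs 2, 3, 7 → best response R.
Mutual best responses: (Up, R); (Middle, L).

Pure-strategy Nash equilibria: (Up, R) and (Middle, L)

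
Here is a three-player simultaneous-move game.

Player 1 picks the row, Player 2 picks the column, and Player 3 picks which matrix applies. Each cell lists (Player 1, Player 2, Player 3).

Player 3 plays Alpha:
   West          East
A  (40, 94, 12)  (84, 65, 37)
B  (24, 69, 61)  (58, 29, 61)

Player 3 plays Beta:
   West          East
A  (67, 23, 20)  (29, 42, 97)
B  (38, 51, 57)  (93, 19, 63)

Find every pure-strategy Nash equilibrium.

There is no pure-strategy Nash equilibrium.

For each strategy profile, look for a profitable unilateral deviation.
(A, West, Alpha): Player 3 can switch to Beta (12 → 20). Not NE.
(A, West, Beta): Player 2 can switch to East (23 → 42). Not NE.
(A, East, Alpha): Player 2 can switch to West (65 → 94). Not NE.
(A, East, Beta): Player 1 can switch to B (29 → 93). Not NE.
(B, West, Alpha): Player 1 can switch to A (24 → 40). Not NE.
(B, West, Beta): Player 1 can switch to A (38 → 67). Not NE.
(B, East, Alpha): Player 1 can switch to A (58 → 84). Not NE.
(B, East, Beta): Player 2 can switch to West (19 → 51). Not NE.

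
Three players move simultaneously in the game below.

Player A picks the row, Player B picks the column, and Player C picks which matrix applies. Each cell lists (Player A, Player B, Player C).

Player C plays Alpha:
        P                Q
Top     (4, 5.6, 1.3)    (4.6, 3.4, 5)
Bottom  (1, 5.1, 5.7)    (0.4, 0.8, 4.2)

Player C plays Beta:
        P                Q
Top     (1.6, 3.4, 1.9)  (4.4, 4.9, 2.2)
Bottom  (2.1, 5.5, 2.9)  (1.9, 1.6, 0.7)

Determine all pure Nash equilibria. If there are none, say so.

Player A against (P, Alpha): payoffs 4, 1 → best response Top.
Player A against (P, Beta): payoffs 1.6, 2.1 → best response Bottom.
Player A against (Q, Alpha): payoffs 4.6, 0.4 → best response Top.
Player A against (Q, Beta): payoffs 4.4, 1.9 → best response Top.
Player B against (Top, Alpha): payoffs 5.6, 3.4 → best response P.
Player B against (Top, Beta): payoffs 3.4, 4.9 → best response Q.
Player B against (Bottom, Alpha): payoffs 5.1, 0.8 → best response P.
Player B against (Bottom, Beta): payoffs 5.5, 1.6 → best response P.
Player C against (Top, P): payoffs 1.3, 1.9 → best response Beta.
Player C against (Top, Q): payoffs 5, 2.2 → best response Alpha.
Player C against (Bottom, P): payoffs 5.7, 2.9 → best response Alpha.
Player C against (Bottom, Q): payoffs 4.2, 0.7 → best response Alpha.
No profile is a mutual best response for all players.

No pure-strategy Nash equilibrium.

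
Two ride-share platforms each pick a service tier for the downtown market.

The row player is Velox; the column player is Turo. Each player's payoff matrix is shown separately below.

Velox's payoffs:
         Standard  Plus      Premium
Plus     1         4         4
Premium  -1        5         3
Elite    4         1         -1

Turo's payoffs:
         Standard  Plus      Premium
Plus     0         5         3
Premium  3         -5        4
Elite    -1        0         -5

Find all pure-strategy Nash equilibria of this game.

Velox against Standard: payoffs 1, -1, 4 → best response Elite.
Velox against Plus: payoffs 4, 5, 1 → best response Premium.
Velox against Premium: payoffs 4, 3, -1 → best response Plus.
Turo against Plus: payoffs 0, 5, 3 → best response Plus.
Turo against Premium: payoffs 3, -5, 4 → best response Premium.
Turo against Elite: payoffs -1, 0, -5 → best response Plus.
No profile is a mutual best response for all players.

No pure-strategy Nash equilibrium.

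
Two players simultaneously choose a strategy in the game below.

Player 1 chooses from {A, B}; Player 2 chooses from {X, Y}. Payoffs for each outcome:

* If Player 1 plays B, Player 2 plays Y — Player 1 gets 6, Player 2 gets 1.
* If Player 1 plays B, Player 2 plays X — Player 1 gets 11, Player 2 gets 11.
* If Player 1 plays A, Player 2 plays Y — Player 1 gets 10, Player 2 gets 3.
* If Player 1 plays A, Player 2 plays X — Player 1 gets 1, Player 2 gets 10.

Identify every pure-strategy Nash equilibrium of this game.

Player 1 against X: payoffs 1, 11 → best response B.
Player 1 against Y: payoffs 10, 6 → best response A.
Player 2 against A: payoffs 10, 3 → best response X.
Player 2 against B: payoffs 11, 1 → best response X.
Mutual best responses: (B, X).

(B, X)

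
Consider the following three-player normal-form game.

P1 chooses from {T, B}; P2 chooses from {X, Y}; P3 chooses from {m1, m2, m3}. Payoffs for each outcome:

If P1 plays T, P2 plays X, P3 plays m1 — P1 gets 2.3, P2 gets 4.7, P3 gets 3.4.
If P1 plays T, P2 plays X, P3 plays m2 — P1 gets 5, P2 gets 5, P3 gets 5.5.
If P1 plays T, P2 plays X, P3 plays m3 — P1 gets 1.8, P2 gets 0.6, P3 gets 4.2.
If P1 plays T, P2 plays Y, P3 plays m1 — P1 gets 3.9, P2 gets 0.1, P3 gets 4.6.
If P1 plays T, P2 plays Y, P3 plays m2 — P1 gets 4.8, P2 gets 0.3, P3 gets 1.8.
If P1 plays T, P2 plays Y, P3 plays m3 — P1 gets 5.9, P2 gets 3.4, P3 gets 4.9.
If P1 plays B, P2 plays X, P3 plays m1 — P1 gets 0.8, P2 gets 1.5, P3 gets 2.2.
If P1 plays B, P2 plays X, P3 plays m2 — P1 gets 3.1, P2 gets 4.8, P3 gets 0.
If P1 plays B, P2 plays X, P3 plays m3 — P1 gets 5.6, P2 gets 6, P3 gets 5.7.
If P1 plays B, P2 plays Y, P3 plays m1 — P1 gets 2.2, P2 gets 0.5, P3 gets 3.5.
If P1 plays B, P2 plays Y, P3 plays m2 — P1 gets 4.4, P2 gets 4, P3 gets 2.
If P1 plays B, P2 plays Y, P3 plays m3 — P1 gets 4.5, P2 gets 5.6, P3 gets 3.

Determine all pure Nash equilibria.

(T, X, m2), (T, Y, m3), (B, X, m3)

P1 against (X, m1): payoffs 2.3, 0.8 → best response T.
P1 against (X, m2): payoffs 5, 3.1 → best response T.
P1 against (X, m3): payoffs 1.8, 5.6 → best response B.
P1 against (Y, m1): payoffs 3.9, 2.2 → best response T.
P1 against (Y, m2): payoffs 4.8, 4.4 → best response T.
P1 against (Y, m3): payoffs 5.9, 4.5 → best response T.
P2 against (T, m1): payoffs 4.7, 0.1 → best response X.
P2 against (T, m2): payoffs 5, 0.3 → best response X.
P2 against (T, m3): payoffs 0.6, 3.4 → best response Y.
P2 against (B, m1): payoffs 1.5, 0.5 → best response X.
P2 against (B, m2): payoffs 4.8, 4 → best response X.
P2 against (B, m3): payoffs 6, 5.6 → best response X.
P3 against (T, X): payoffs 3.4, 5.5, 4.2 → best response m2.
P3 against (T, Y): payoffs 4.6, 1.8, 4.9 → best response m3.
P3 against (B, X): payoffs 2.2, 0, 5.7 → best response m3.
P3 against (B, Y): payoffs 3.5, 2, 3 → best response m1.
Mutual best responses: (T, X, m2); (T, Y, m3); (B, X, m3).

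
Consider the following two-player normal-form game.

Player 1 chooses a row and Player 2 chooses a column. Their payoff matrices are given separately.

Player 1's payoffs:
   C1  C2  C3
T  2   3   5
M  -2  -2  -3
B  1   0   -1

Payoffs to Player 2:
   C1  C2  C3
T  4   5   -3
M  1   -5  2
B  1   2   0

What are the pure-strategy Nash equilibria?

Player 1 against C1: payoffs 2, -2, 1 → best response T.
Player 1 against C2: payoffs 3, -2, 0 → best response T.
Player 1 against C3: payoffs 5, -3, -1 → best response T.
Player 2 against T: payoffs 4, 5, -3 → best response C2.
Player 2 against M: payoffs 1, -5, 2 → best response C3.
Player 2 against B: payoffs 1, 2, 0 → best response C2.
Mutual best responses: (T, C2).

Pure NE: (T, C2)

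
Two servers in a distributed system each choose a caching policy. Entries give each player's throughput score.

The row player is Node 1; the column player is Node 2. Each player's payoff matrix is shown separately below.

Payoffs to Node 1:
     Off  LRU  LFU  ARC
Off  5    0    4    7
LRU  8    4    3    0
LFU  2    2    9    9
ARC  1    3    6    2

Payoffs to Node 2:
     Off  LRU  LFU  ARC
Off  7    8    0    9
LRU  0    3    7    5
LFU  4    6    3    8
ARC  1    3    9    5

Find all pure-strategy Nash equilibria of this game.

(Off, Off): Node 1 can switch to LRU (5 → 8). Not NE.
(Off, LRU): Node 1 can switch to LRU (0 → 4). Not NE.
(Off, LFU): Node 1 can switch to LFU (4 → 9). Not NE.
(Off, ARC): Node 1 can switch to LFU (7 → 9). Not NE.
(LRU, Off): Node 2 can switch to LRU (0 → 3). Not NE.
(LRU, LRU): Node 2 can switch to LFU (3 → 7). Not NE.
(LRU, LFU): Node 1 can switch to Off (3 → 4). Not NE.
(LRU, ARC): Node 1 can switch to Off (0 → 7). Not NE.
(LFU, Off): Node 1 can switch to Off (2 → 5). Not NE.
(LFU, LRU): Node 1 can switch to LRU (2 → 4). Not NE.
(LFU, ARC): Node 1 gets 9, best alternative 7; Node 2 gets 8, best alternative 6. No profitable deviation — NE.
(The remaining 5 profiles each have a profitable deviation by the same check.)

(LFU, ARC)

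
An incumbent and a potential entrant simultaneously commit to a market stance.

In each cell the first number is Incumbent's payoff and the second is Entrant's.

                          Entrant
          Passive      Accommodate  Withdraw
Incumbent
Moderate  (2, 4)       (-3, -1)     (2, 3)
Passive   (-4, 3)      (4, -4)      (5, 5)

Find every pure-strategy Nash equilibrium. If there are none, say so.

Pure-strategy Nash equilibria: (Moderate, Passive); (Passive, Withdraw)

(Moderate, Passive): Incumbent gets 2, best alternative -4; Entrant gets 4, best alternative 3. No profitable deviation — NE.
(Moderate, Accommodate): Incumbent can switch to Passive (-3 → 4). Not NE.
(Moderate, Withdraw): Incumbent can switch to Passive (2 → 5). Not NE.
(Passive, Passive): Incumbent can switch to Moderate (-4 → 2). Not NE.
(Passive, Accommodate): Entrant can switch to Passive (-4 → 3). Not NE.
(Passive, Withdraw): Incumbent gets 5, best alternative 2; Entrant gets 5, best alternative 3. No profitable deviation — NE.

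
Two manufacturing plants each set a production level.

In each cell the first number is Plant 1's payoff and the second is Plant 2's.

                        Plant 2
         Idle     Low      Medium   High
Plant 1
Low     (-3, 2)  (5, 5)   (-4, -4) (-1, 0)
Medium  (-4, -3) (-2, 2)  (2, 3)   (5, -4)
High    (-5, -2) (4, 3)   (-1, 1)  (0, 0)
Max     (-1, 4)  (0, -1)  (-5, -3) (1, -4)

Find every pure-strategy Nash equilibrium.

The pure Nash equilibria are (Low, Low); (Medium, Medium); (Max, Idle).

Plant 1 against Idle: payoffs -3, -4, -5, -1 → best response Max.
Plant 1 against Low: payoffs 5, -2, 4, 0 → best response Low.
Plant 1 against Medium: payoffs -4, 2, -1, -5 → best response Medium.
Plant 1 against High: payoffs -1, 5, 0, 1 → best response Medium.
Plant 2 against Low: payoffs 2, 5, -4, 0 → best response Low.
Plant 2 against Medium: payoffs -3, 2, 3, -4 → best response Medium.
Plant 2 against High: payoffs -2, 3, 1, 0 → best response Low.
Plant 2 against Max: payoffs 4, -1, -3, -4 → best response Idle.
Mutual best responses: (Low, Low); (Medium, Medium); (Max, Idle).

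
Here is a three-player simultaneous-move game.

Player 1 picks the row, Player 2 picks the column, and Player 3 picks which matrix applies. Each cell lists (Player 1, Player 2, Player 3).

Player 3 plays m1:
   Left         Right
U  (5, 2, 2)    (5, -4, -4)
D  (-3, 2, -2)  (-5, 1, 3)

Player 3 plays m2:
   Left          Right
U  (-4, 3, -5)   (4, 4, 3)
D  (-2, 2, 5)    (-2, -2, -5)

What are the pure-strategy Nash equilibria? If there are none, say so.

(U, Left, m1) and (U, Right, m2) and (D, Left, m2)

Player 1 against (Left, m1): payoffs 5, -3 → best response U.
Player 1 against (Left, m2): payoffs -4, -2 → best response D.
Player 1 against (Right, m1): payoffs 5, -5 → best response U.
Player 1 against (Right, m2): payoffs 4, -2 → best response U.
Player 2 against (U, m1): payoffs 2, -4 → best response Left.
Player 2 against (U, m2): payoffs 3, 4 → best response Right.
Player 2 against (D, m1): payoffs 2, 1 → best response Left.
Player 2 against (D, m2): payoffs 2, -2 → best response Left.
Player 3 against (U, Left): payoffs 2, -5 → best response m1.
Player 3 against (U, Right): payoffs -4, 3 → best response m2.
Player 3 against (D, Left): payoffs -2, 5 → best response m2.
Player 3 against (D, Right): payoffs 3, -5 → best response m1.
Mutual best responses: (U, Left, m1); (U, Right, m2); (D, Left, m2).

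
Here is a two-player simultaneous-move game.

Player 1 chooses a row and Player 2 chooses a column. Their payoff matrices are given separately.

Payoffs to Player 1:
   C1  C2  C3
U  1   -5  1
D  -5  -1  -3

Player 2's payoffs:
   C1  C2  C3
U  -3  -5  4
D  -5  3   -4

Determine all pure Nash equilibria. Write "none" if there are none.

Check each profile: it is a Nash equilibrium iff no player can strictly gain by switching unilaterally.
(U, C1): Player 2 can switch to C3 (-3 → 4). Not NE.
(U, C2): Player 1 can switch to D (-5 → -1). Not NE.
(U, C3): Player 1 gets 1, best alternative -3; Player 2 gets 4, best alternative -3. No profitable deviation — NE.
(D, C1): Player 1 can switch to U (-5 → 1). Not NE.
(D, C2): Player 1 gets -1, best alternative -5; Player 2 gets 3, best alternative -4. No profitable deviation — NE.
(D, C3): Player 1 can switch to U (-3 → 1). Not NE.

Pure-strategy Nash equilibria: (U, C3); (D, C2)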